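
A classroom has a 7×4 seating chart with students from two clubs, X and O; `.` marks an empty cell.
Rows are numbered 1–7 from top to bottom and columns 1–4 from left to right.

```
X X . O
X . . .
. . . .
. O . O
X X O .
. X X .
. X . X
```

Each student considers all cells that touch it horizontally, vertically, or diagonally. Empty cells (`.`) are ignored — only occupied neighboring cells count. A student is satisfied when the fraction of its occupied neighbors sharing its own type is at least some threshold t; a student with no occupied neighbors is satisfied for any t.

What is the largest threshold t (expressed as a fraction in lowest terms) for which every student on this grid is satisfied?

1/3

Row 1: (1,1)X 2/2 · (1,2)X 2/2 · (1,4)O — no occupied neighbors
Row 2: (2,1)X 2/2
Row 4: (4,2)O 1/3 · (4,4)O 1/1
Row 5: (5,1)X 2/3 · (5,2)X 3/5 · (5,3)O 2/5
Row 6: (6,2)X 4/5 · (6,3)X 4/5
Row 7: (7,2)X 2/2 · (7,4)X 1/1
The smallest same-type fraction is 1/3 at (4,2), which reduces to 1/3. Any threshold above that leaves this student unsatisfied.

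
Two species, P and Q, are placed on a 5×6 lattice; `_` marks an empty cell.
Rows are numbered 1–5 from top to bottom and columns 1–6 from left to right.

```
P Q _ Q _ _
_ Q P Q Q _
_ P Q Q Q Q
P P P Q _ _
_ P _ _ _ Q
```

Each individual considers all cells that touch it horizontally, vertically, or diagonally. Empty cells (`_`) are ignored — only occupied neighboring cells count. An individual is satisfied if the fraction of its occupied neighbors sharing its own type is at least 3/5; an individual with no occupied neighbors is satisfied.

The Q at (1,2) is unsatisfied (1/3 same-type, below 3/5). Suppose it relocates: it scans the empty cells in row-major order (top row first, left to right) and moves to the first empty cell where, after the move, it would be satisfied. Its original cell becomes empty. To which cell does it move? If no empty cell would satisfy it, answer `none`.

Vacating (1,2). Empty cells in order:
  (1,3): 3/4 same-type → satisfied — stop here.

(1,3)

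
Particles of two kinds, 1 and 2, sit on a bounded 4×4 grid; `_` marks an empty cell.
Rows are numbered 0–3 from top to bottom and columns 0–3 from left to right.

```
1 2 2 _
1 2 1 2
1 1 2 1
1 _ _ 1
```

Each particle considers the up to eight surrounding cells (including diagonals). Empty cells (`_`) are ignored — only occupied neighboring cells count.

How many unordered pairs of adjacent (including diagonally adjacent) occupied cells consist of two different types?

Scan each occupied cell's neighbors to the right and below (and the two forward diagonals) so each pair is counted once.
From row 0: 5 unlike of 10 pairs (running 5/10).
From row 1: 7 unlike of 13 pairs (running 12/23).
From row 2: 3 unlike of 7 pairs (running 15/30).
Total adjacent occupied pairs: 30; unlike-type pairs: 15.

15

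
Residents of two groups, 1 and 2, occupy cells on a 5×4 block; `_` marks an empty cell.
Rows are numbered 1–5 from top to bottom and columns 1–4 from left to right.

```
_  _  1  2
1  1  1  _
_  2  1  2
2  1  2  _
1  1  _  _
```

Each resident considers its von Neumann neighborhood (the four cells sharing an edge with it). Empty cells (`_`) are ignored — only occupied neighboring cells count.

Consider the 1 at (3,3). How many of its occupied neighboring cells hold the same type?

1

Occupied neighbors of (3,3): (2,3)=1, (4,3)=2, (3,2)=2, (3,4)=2.
Same type (1): 1 of 4.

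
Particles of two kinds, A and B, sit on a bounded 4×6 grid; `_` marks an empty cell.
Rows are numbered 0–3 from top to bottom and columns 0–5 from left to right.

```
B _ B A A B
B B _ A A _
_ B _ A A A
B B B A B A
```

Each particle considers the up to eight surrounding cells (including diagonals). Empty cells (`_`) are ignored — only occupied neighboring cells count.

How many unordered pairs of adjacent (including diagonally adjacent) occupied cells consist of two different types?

11

Scan each occupied cell's neighbors to the right and below (and the two forward diagonals) so each pair is counted once.
From row 0: 4 unlike of 12 pairs (running 4/12).
From row 1: 0 unlike of 9 pairs (running 4/21).
From row 2: 4 unlike of 13 pairs (running 8/34).
From row 3: 3 unlike of 5 pairs (running 11/39).
Total adjacent occupied pairs: 39; unlike-type pairs: 11.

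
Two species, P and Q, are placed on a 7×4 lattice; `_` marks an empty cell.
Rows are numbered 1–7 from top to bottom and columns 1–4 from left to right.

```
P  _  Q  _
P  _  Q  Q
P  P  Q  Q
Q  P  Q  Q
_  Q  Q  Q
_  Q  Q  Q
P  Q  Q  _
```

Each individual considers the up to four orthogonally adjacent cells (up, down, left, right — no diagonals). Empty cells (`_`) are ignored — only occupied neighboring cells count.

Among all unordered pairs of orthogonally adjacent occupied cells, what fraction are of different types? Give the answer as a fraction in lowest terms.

Scan each occupied cell's neighbors to the right and below so each pair is counted once.
Row 1: P(1,1)–P(2,1)= Q(1,3)–Q(2,3)=  → 0/2 unlike.
Row 2: P(2,1)–P(3,1)= Q(2,3)–Q(2,4)= Q(2,3)–Q(3,3)= Q(2,4)–Q(3,4)=  → 0/4 unlike.
Row 3: P(3,1)–P(3,2)= P(3,1)–Q(4,1)≠ P(3,2)–Q(3,3)≠ P(3,2)–P(4,2)= Q(3,3)–Q(3,4)= Q(3,3)–Q(4,3)= Q(3,4)–Q(4,4)=  → 2/7 unlike.
Row 4: Q(4,1)–P(4,2)≠ P(4,2)–Q(4,3)≠ P(4,2)–Q(5,2)≠ Q(4,3)–Q(4,4)= Q(4,3)–Q(5,3)= Q(4,4)–Q(5,4)=  → 3/6 unlike.
Row 5: Q(5,2)–Q(5,3)= Q(5,2)–Q(6,2)= Q(5,3)–Q(5,4)= Q(5,3)–Q(6,3)= Q(5,4)–Q(6,4)=  → 0/5 unlike.
Row 6: Q(6,2)–Q(6,3)= Q(6,2)–Q(7,2)= Q(6,3)–Q(6,4)= Q(6,3)–Q(7,3)=  → 0/4 unlike.
Row 7: P(7,1)–Q(7,2)≠ Q(7,2)–Q(7,3)=  → 1/2 unlike.
Total adjacent occupied pairs: 30; unlike-type pairs: 6.
6/30 reduces to 1/5.

1/5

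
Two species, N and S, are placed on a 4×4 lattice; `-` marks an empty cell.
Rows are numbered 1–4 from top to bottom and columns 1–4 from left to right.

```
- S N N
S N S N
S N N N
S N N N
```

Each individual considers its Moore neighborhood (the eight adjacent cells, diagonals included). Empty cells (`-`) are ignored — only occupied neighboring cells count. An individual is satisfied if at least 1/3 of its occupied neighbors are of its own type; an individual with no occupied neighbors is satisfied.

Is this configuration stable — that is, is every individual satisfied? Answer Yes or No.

No

(1,2)S 2/4 ok
(1,3)N 3/5 ok
(1,4)N 2/3 ok
(2,1)S 2/4 ok
(2,2)N 3/7 ok
(2,3)S 1/8 unhappy
(2,4)N 4/5 ok
(3,1)S 2/5 ok
(3,2)N 4/8 ok
(3,3)N 7/8 ok
(3,4)N 4/5 ok
(4,1)S 1/3 ok
(4,2)N 3/5 ok
(4,3)N 5/5 ok
(4,4)N 3/3 ok
For instance (2,3) has only 1/8 same-type neighbors, below 1/3.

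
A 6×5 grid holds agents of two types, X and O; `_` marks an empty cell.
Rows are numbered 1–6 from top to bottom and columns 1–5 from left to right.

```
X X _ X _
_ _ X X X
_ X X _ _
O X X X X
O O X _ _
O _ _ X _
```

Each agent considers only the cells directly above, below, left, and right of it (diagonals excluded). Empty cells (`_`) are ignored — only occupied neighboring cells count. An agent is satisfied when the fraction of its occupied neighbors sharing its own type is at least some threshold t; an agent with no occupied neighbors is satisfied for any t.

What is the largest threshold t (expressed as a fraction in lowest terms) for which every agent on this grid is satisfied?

(1,1)X 1/1
(1,2)X 1/1
(1,4)X 1/1
(2,3)X 2/2
(2,4)X 3/3
(2,5)X 1/1
(3,2)X 2/2
(3,3)X 3/3
(4,1)O 1/2
(4,2)X 2/4
(4,3)X 4/4
(4,4)X 2/2
(4,5)X 1/1
(5,1)O 3/3
(5,2)O 1/3
(5,3)X 1/2
(6,1)O 1/1
(6,4)X — no occupied neighbors
The smallest same-type fraction is 1/3 at (5,2), which reduces to 1/3. Any threshold above that leaves this agent unsatisfied.

1/3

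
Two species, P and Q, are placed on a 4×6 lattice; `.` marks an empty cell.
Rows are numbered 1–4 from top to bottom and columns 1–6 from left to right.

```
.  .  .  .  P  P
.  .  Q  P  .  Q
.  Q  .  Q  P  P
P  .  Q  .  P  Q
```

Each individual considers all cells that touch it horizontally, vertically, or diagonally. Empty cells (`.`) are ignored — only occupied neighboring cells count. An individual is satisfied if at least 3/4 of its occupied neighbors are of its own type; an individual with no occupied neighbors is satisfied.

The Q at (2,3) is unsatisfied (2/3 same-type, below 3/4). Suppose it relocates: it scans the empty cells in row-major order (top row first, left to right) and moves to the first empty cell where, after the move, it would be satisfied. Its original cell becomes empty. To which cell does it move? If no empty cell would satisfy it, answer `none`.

(1,1)

Vacating (2,3). Empty cells in order:
  (1,1): 0/0 same-type → satisfied — stop here.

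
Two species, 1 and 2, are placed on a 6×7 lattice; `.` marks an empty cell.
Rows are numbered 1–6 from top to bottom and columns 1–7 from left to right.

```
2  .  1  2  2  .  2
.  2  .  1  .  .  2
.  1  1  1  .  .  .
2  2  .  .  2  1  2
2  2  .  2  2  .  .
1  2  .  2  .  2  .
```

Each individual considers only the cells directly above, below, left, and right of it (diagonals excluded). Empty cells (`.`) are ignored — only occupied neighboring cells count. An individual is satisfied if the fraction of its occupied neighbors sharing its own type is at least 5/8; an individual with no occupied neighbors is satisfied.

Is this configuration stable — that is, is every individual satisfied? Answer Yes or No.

(1,1)2 0/0 ok
(1,3)1 0/1 unhappy
(1,4)2 1/3 unhappy
(1,5)2 1/1 ok
(1,7)2 1/1 ok
(2,2)2 0/1 unhappy
(2,4)1 1/2 unhappy
(2,7)2 1/1 ok
(3,2)1 1/3 unhappy
(3,3)1 2/2 ok
(3,4)1 2/2 ok
(4,1)2 2/2 ok
(4,2)2 2/3 ok
(4,5)2 1/2 unhappy
(4,6)1 0/2 unhappy
(4,7)2 0/1 unhappy
(5,1)2 2/3 ok
(5,2)2 3/3 ok
(5,4)2 2/2 ok
(5,5)2 2/2 ok
(6,1)1 0/2 unhappy
(6,2)2 1/2 unhappy
(6,4)2 1/1 ok
(6,6)2 0/0 ok
For instance (1,3) has only 0/1 same-type neighbors, below 5/8.

No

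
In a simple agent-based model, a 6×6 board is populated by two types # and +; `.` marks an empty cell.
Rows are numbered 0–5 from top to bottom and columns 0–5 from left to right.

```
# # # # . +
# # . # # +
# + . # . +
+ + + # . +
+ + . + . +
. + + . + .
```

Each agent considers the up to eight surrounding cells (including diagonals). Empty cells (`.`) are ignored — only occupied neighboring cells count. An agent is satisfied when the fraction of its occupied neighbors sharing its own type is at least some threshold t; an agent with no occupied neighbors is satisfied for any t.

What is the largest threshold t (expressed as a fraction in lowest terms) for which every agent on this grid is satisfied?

Row 0: (0,0)# 3/3 · (0,1)# 4/4 · (0,2)# 4/4 · (0,3)# 3/3 · (0,5)+ 1/2
Row 1: (1,0)# 4/5 · (1,1)# 5/6 · (1,3)# 4/4 · (1,4)# 3/6 · (1,5)+ 2/3
Row 2: (2,0)# 2/5 · (2,1)+ 3/6 · (2,3)# 3/4 · (2,5)+ 2/3
Row 3: (3,0)+ 4/5 · (3,1)+ 5/6 · (3,2)+ 4/6 · (3,3)# 1/3 · (3,5)+ 2/2
Row 4: (4,0)+ 4/4 · (4,1)+ 6/6 · (4,3)+ 3/4 · (4,5)+ 2/2
Row 5: (5,1)+ 3/3 · (5,2)+ 3/3 · (5,4)+ 2/2
The smallest same-type fraction is 1/3 at (3,3), which reduces to 1/3. Any threshold above that leaves this agent unsatisfied.

1/3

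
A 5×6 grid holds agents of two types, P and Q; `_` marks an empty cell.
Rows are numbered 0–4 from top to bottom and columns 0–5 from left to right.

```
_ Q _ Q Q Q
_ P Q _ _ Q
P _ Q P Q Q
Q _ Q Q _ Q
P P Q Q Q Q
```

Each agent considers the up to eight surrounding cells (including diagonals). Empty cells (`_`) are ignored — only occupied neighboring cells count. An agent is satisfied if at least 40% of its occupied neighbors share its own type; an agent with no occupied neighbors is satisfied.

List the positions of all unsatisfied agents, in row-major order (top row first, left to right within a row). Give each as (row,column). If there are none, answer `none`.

Row 0: (0,1)Q 1/2 ok · (0,3)Q 2/2 ok · (0,4)Q 3/3 ok · (0,5)Q 2/2 ok
Row 1: (1,1)P 1/4 unhappy · (1,2)Q 3/5 ok · (1,5)Q 4/4 ok
Row 2: (2,0)P 1/2 ok · (2,2)Q 3/5 ok · (2,3)P 0/5 unhappy · (2,4)Q 4/5 ok · (2,5)Q 3/3 ok
Row 3: (3,0)Q 0/3 unhappy · (3,2)Q 4/6 ok · (3,3)Q 6/7 ok · (3,5)Q 4/4 ok
Row 4: (4,0)P 1/2 ok · (4,1)P 1/4 unhappy · (4,2)Q 3/4 ok · (4,3)Q 4/4 ok · (4,4)Q 4/4 ok · (4,5)Q 2/2 ok

(1,1), (2,3), (3,0), (4,1)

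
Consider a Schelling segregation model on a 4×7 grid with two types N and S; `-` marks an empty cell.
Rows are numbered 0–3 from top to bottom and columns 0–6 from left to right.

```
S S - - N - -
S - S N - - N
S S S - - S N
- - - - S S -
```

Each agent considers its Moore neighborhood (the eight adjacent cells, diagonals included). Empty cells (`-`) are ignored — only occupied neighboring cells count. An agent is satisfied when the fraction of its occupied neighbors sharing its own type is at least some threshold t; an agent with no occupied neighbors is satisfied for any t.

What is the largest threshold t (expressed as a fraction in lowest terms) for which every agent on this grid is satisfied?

1/3

Row 0: (0,0)S 2/2 · (0,1)S 3/3 · (0,4)N 1/1
Row 1: (1,0)S 4/4 · (1,2)S 3/4 · (1,3)N 1/3 · (1,6)N 1/2
Row 2: (2,0)S 2/2 · (2,1)S 4/4 · (2,2)S 2/3 · (2,5)S 2/4 · (2,6)N 1/3
Row 3: (3,4)S 2/2 · (3,5)S 2/3
The smallest same-type fraction is 1/3 at (1,3), which reduces to 1/3. Any threshold above that leaves this agent unsatisfied.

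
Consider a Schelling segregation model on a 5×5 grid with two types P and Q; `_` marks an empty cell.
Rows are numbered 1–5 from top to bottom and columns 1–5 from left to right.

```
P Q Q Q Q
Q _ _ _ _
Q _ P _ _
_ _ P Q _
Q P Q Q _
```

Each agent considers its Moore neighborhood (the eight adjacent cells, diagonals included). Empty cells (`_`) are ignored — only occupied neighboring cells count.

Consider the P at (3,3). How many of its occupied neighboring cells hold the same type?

1

Occupied neighbors of (3,3): (4,3)=P, (4,4)=Q.
Same type (P): 1 of 2.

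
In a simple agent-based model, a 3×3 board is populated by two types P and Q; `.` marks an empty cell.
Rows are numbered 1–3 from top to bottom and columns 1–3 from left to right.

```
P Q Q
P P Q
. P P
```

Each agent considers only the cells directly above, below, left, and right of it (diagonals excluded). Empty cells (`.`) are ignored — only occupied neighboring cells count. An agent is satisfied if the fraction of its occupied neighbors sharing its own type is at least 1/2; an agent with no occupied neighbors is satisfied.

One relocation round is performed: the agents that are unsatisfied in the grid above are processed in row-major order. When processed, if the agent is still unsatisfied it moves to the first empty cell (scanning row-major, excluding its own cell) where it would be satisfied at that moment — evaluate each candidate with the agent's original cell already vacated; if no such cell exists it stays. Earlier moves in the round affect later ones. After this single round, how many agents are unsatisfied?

2

Initially unsatisfied (in order): (1,2), (2,3).
  (1,2): no empty cell satisfies it; stays.
  (2,3): no empty cell satisfies it; stays.
Resulting grid:
P Q Q
P P Q
. P P
Unsatisfied now: (1,2), (2,3).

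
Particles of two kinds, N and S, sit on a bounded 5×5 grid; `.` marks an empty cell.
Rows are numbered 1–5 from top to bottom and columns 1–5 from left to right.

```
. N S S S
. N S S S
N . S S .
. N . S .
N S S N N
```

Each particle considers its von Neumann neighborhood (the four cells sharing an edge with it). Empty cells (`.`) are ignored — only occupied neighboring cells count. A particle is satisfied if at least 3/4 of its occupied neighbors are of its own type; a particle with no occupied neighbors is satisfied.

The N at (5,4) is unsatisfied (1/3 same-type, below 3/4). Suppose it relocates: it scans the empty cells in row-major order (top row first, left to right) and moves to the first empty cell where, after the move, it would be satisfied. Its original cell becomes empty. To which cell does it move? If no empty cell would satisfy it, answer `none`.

(1,1)

Vacating (5,4). Empty cells in order:
  (1,1): 1/1 same-type → satisfied — stop here.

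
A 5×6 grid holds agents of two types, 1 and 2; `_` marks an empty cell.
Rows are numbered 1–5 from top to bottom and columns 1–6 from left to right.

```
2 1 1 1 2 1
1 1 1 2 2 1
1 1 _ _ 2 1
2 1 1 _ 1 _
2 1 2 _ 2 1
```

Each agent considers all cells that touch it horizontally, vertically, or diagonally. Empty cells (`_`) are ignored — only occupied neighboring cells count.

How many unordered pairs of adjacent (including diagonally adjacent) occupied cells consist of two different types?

27

Scan each occupied cell's neighbors to the right and below (and the two forward diagonals) so each pair is counted once.
From row 1: 10 unlike of 21 pairs (running 10/21).
From row 2: 4 unlike of 15 pairs (running 14/36).
From row 3: 4 unlike of 9 pairs (running 18/45).
From row 4: 6 unlike of 11 pairs (running 24/56).
From row 5: 3 unlike of 3 pairs (running 27/59).
Total adjacent occupied pairs: 59; unlike-type pairs: 27.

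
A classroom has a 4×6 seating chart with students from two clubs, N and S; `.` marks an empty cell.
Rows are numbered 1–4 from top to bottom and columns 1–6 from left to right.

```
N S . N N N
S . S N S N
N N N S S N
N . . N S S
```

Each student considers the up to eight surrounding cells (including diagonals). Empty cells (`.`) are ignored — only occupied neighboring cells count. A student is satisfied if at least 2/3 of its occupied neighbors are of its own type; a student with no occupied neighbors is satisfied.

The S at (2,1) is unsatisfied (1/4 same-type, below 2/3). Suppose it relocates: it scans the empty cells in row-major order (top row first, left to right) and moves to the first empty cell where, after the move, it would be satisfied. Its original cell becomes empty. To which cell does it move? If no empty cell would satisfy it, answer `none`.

Vacating (2,1). Empty cells in order:
  (1,3): 2/4 same-type → still unsatisfied.
  (2,2): 2/6 same-type → still unsatisfied.
  (4,2): 0/4 same-type → still unsatisfied.
  (4,3): 1/4 same-type → still unsatisfied.

none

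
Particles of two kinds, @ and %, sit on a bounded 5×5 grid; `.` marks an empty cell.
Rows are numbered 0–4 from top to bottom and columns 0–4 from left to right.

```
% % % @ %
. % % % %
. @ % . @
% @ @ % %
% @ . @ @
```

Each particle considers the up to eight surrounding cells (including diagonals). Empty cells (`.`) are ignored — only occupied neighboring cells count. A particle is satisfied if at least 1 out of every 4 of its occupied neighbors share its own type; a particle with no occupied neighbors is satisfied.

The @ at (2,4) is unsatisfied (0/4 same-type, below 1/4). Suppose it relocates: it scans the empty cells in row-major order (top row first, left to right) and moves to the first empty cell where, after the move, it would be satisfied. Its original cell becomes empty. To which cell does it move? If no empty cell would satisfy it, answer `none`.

(1,0)

Vacating (2,4). Empty cells in order:
  (1,0): 1/4 same-type → satisfied — stop here.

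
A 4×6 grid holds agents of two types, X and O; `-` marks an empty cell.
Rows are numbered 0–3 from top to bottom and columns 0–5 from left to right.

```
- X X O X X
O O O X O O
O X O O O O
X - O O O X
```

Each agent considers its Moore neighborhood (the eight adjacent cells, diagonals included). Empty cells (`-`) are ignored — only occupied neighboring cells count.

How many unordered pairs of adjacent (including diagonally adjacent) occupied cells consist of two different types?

27

Scan each occupied cell's neighbors to the right and below (and the two forward diagonals) so each pair is counted once.
Row 0: X(0,1)–X(0,2)= X(0,1)–O(1,1)≠ X(0,1)–O(1,2)≠ X(0,1)–O(1,0)≠ X(0,2)–O(0,3)≠ X(0,2)–O(1,2)≠ X(0,2)–X(1,3)= X(0,2)–O(1,1)≠ O(0,3)–X(0,4)≠ O(0,3)–X(1,3)≠ O(0,3)–O(1,4)= O(0,3)–O(1,2)= X(0,4)–X(0,5)= X(0,4)–O(1,4)≠ X(0,4)–O(1,5)≠ X(0,4)–X(1,3)= X(0,5)–O(1,5)≠ X(0,5)–O(1,4)≠  → 12/18 unlike.
Row 1: O(1,0)–O(1,1)= O(1,0)–O(2,0)= O(1,0)–X(2,1)≠ O(1,1)–O(1,2)= O(1,1)–X(2,1)≠ O(1,1)–O(2,2)= O(1,1)–O(2,0)= O(1,2)–X(1,3)≠ O(1,2)–O(2,2)= O(1,2)–O(2,3)= O(1,2)–X(2,1)≠ X(1,3)–O(1,4)≠ X(1,3)–O(2,3)≠ X(1,3)–O(2,4)≠ X(1,3)–O(2,2)≠ O(1,4)–O(1,5)= O(1,4)–O(2,4)= O(1,4)–O(2,5)= O(1,4)–O(2,3)= O(1,5)–O(2,5)= O(1,5)–O(2,4)=  → 8/21 unlike.
Row 2: O(2,0)–X(2,1)≠ O(2,0)–X(3,0)≠ X(2,1)–O(2,2)≠ X(2,1)–O(3,2)≠ X(2,1)–X(3,0)= O(2,2)–O(2,3)= O(2,2)–O(3,2)= O(2,2)–O(3,3)= O(2,3)–O(2,4)= O(2,3)–O(3,3)= O(2,3)–O(3,4)= O(2,3)–O(3,2)= O(2,4)–O(2,5)= O(2,4)–O(3,4)= O(2,4)–X(3,5)≠ O(2,4)–O(3,3)= O(2,5)–X(3,5)≠ O(2,5)–O(3,4)=  → 6/18 unlike.
Row 3: O(3,2)–O(3,3)= O(3,3)–O(3,4)= O(3,4)–X(3,5)≠  → 1/3 unlike.
Total adjacent occupied pairs: 60; unlike-type pairs: 27.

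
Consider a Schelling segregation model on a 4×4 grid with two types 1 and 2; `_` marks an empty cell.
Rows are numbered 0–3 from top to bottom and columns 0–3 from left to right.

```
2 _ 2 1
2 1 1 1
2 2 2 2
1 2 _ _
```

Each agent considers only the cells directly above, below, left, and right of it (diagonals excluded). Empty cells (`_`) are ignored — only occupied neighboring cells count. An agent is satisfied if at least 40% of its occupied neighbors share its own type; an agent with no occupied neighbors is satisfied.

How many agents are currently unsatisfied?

(0,0)2 1/1 satisfied
(0,2)2 0/2 not
(0,3)1 1/2 satisfied
(1,0)2 2/3 satisfied
(1,1)1 1/3 not
(1,2)1 2/4 satisfied
(1,3)1 2/3 satisfied
(2,0)2 2/3 satisfied
(2,1)2 3/4 satisfied
(2,2)2 2/3 satisfied
(2,3)2 1/2 satisfied
(3,0)1 0/2 not
(3,1)2 1/2 satisfied
Unsatisfied: (0,2), (1,1), (3,0) — 3 in total.

3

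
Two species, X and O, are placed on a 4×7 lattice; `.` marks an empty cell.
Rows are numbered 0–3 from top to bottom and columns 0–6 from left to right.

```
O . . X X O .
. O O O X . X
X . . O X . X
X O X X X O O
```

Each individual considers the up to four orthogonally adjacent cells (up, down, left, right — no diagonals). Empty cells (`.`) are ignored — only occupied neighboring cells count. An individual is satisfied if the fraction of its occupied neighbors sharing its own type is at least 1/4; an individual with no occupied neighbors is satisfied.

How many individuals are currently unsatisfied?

Row 0: (0,0)O 0/0 ✓ · (0,3)X 1/2 ✓ · (0,4)X 2/3 ✓ · (0,5)O 0/1 ✗
Row 1: (1,1)O 1/1 ✓ · (1,2)O 2/2 ✓ · (1,3)O 2/4 ✓ · (1,4)X 2/3 ✓ · (1,6)X 1/1 ✓
Row 2: (2,0)X 1/1 ✓ · (2,3)O 1/3 ✓ · (2,4)X 2/3 ✓ · (2,6)X 1/2 ✓
Row 3: (3,0)X 1/2 ✓ · (3,1)O 0/2 ✗ · (3,2)X 1/2 ✓ · (3,3)X 2/3 ✓ · (3,4)X 2/3 ✓ · (3,5)O 1/2 ✓ · (3,6)O 1/2 ✓
Unsatisfied: (0,5), (3,1) — 2 in total.

2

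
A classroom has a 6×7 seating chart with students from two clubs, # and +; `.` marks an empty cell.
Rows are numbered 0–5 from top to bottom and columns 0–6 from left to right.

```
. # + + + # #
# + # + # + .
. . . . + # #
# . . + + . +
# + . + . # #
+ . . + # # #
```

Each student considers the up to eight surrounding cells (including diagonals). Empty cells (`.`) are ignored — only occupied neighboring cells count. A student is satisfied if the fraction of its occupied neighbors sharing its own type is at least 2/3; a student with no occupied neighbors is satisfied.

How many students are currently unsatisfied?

Row 0: (0,1)# 2/4 not · (0,2)+ 3/5 not · (0,3)+ 3/5 not · (0,4)+ 3/5 not · (0,5)# 2/4 not · (0,6)# 1/2 not
Row 1: (1,0)# 1/2 not · (1,1)+ 1/4 not · (1,2)# 1/5 not · (1,3)+ 4/6 satisfied · (1,4)# 2/7 not · (1,5)+ 2/7 not
Row 2: (2,4)+ 4/6 satisfied · (2,5)# 2/6 not · (2,6)# 1/3 not
Row 3: (3,0)# 1/2 not · (3,3)+ 3/3 satisfied · (3,4)+ 3/5 not · (3,6)+ 0/4 not
Row 4: (4,0)# 1/3 not · (4,1)+ 1/3 not · (4,3)+ 3/4 satisfied · (4,5)# 4/6 satisfied · (4,6)# 3/4 satisfied
Row 5: (5,0)+ 1/2 not · (5,3)+ 1/2 not · (5,4)# 2/4 not · (5,5)# 4/4 satisfied · (5,6)# 3/3 satisfied
Unsatisfied: (0,1), (0,2), (0,3), (0,4), (0,5), (0,6), (1,0), (1,1), (1,2), (1,4), (1,5), (2,5), (2,6), (3,0), (3,4), (3,6), (4,0), (4,1), (5,0), (5,3), (5,4) — 21 in total.

21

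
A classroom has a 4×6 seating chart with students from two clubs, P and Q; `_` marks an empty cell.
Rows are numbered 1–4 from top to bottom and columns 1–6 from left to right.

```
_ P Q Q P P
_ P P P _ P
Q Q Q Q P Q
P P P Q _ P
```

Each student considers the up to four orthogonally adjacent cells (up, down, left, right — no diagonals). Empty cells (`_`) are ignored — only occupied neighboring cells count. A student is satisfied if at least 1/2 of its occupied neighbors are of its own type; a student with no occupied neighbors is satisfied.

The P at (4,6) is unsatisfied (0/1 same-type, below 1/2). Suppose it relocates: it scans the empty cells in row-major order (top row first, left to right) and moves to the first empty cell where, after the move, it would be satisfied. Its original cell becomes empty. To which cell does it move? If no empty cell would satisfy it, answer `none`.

Vacating (4,6). Empty cells in order:
  (1,1): 1/1 same-type → satisfied — stop here.

(1,1)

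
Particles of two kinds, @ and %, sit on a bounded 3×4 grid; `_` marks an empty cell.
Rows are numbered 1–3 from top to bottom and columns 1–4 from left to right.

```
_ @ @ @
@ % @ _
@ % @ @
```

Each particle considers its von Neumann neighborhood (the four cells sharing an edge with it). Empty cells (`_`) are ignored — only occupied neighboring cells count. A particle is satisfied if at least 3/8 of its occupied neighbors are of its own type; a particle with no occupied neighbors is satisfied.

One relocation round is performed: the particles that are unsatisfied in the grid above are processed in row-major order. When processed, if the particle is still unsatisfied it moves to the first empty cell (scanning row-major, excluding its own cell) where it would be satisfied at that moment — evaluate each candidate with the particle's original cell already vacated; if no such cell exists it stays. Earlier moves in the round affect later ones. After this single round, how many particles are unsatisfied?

Initially unsatisfied (in order): (2,2), (3,2).
  (2,2): no empty cell satisfies it; stays.
  (3,2): no empty cell satisfies it; stays.
Resulting grid:
_ @ @ @
@ % @ _
@ % @ @
Unsatisfied now: (2,2), (3,2).

2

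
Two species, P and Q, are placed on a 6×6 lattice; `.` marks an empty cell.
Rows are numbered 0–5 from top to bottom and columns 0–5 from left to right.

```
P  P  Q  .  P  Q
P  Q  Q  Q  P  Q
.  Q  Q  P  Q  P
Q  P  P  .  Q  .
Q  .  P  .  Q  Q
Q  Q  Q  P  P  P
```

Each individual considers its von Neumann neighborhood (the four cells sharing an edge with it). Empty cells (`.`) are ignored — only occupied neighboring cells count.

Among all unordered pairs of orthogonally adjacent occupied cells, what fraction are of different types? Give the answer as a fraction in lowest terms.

19/40

Scan each occupied cell's neighbors to the right and below so each pair is counted once.
From row 0: 3 unlike of 8 pairs (running 3/8).
From row 1: 6 unlike of 10 pairs (running 9/18).
From row 2: 5 unlike of 7 pairs (running 14/25).
From row 3: 1 unlike of 5 pairs (running 15/30).
From row 4: 3 unlike of 5 pairs (running 18/35).
From row 5: 1 unlike of 5 pairs (running 19/40).
Total adjacent occupied pairs: 40; unlike-type pairs: 19.
19/40 is already in lowest terms.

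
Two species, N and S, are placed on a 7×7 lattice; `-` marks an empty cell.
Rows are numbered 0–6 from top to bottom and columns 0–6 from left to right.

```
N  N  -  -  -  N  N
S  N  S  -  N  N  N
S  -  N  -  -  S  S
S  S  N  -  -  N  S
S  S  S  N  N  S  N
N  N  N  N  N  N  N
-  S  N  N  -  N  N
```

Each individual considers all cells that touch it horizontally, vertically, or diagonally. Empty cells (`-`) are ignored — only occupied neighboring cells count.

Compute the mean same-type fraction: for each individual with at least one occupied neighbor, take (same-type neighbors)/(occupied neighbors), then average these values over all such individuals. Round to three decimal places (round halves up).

0.609

(0,0)N 2/3
(0,1)N 2/4
(0,5)N 4/4
(0,6)N 3/3
(1,0)S 1/4
(1,1)N 3/6
(1,2)S 0/3
(1,4)N 2/3
(1,5)N 4/6
(1,6)N 3/5
(2,0)S 3/4
(2,2)N 2/4
(2,5)S 2/6
(2,6)S 2/5
(3,0)S 4/4
(3,1)S 5/7
(3,2)N 2/5
(3,5)N 2/6
(3,6)S 3/5
(4,0)S 3/5
(4,1)S 4/8
(4,2)S 2/7
(4,3)N 5/6
(4,4)N 5/6
(4,5)S 1/7
(4,6)N 3/5
(5,0)N 1/4
(5,1)N 3/7
(5,2)N 5/8
(5,3)N 6/7
(5,4)N 6/7
(5,5)N 6/7
(5,6)N 4/5
(6,1)S 0/4
(6,2)N 4/5
(6,3)N 4/4
(6,5)N 4/4
(6,6)N 3/3
Sum over 38 individuals: 2/3 + 2/4 + 4/4 + 3/3 + 1/4 + 3/6 + 0/3 + 2/3 + 4/6 + 3/5 + 3/4 + 2/4 + 2/6 + 2/5 + 4/4 + 5/7 + 2/5 + 2/6 + 3/5 + 3/5 + 4/8 + 2/7 + 5/6 + 5/6 + 1/7 + 3/5 + 1/4 + 3/7 + 5/8 + 6/7 + 6/7 + 6/7 + 4/5 + 0/4 + 4/5 + 4/4 + 4/4 + 3/3 = 19447/840; mean = 19447/840 ÷ 38 = 19447/31920 = 0.609241… → 0.609.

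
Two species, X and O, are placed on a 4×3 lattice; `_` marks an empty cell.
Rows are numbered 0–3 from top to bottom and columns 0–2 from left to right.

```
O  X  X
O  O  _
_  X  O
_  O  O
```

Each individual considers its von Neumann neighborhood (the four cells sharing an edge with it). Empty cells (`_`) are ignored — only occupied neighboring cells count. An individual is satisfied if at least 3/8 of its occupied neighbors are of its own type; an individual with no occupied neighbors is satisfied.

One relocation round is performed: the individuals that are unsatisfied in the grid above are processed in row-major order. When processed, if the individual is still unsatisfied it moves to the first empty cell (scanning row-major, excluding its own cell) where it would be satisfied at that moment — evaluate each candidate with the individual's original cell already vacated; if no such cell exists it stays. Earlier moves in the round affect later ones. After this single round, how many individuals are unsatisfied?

0

Initially unsatisfied (in order): (0,1), (1,1), (2,1).
  (0,1) → (2,0).
  (1,1): now satisfied by earlier moves; stays.
  (2,1) → (3,0).
Resulting grid:
O _ X
O O _
X _ O
X O O
All satisfied now.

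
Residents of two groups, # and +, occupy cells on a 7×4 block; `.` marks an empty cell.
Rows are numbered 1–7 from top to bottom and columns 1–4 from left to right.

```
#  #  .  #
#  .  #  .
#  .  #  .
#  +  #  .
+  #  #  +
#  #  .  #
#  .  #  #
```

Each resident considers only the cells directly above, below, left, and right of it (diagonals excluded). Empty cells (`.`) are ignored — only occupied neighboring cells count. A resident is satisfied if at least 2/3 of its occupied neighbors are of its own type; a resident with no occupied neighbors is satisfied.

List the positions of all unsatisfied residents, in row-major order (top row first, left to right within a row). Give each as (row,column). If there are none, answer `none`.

(1,1)# 2/2 satisfied
(1,2)# 1/1 satisfied
(1,4)# 0/0 satisfied
(2,1)# 2/2 satisfied
(2,3)# 1/1 satisfied
(3,1)# 2/2 satisfied
(3,3)# 2/2 satisfied
(4,1)# 1/3 not
(4,2)+ 0/3 not
(4,3)# 2/3 satisfied
(5,1)+ 0/3 not
(5,2)# 2/4 not
(5,3)# 2/3 satisfied
(5,4)+ 0/2 not
(6,1)# 2/3 satisfied
(6,2)# 2/2 satisfied
(6,4)# 1/2 not
(7,1)# 1/1 satisfied
(7,3)# 1/1 satisfied
(7,4)# 2/2 satisfied

(4,1), (4,2), (5,1), (5,2), (5,4), (6,4)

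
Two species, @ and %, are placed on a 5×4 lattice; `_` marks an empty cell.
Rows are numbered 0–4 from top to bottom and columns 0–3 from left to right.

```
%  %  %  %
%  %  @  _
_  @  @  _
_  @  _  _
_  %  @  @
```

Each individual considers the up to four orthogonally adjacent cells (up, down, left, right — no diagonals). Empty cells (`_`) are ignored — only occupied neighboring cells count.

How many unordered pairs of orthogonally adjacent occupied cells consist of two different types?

5

Scan each occupied cell's neighbors to the right and below so each pair is counted once.
From row 0: 1 unlike of 6 pairs (running 1/6).
From row 1: 2 unlike of 4 pairs (running 3/10).
From row 2: 0 unlike of 2 pairs (running 3/12).
From row 3: 1 unlike of 1 pairs (running 4/13).
From row 4: 1 unlike of 2 pairs (running 5/15).
Total adjacent occupied pairs: 15; unlike-type pairs: 5.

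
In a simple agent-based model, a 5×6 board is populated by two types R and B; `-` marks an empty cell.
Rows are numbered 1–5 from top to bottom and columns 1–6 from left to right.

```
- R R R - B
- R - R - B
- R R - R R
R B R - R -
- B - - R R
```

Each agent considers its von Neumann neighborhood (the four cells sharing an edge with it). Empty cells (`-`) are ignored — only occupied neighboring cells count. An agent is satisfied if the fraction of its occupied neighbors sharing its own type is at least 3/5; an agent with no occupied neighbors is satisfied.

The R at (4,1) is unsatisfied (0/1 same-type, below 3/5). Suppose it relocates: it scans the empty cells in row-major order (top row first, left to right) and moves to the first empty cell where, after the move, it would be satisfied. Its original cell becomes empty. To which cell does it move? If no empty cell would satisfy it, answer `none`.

Vacating (4,1). Empty cells in order:
  (1,1): 1/1 same-type → satisfied — stop here.

(1,1)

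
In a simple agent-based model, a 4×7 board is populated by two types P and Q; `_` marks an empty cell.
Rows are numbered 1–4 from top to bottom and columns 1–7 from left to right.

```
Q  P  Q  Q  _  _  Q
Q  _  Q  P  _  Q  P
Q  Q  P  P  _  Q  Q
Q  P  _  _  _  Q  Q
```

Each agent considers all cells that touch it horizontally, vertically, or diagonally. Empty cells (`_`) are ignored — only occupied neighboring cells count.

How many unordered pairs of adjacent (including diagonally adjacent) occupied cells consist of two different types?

17

Scan each occupied cell's neighbors to the right and below (and the two forward diagonals) so each pair is counted once.
Row 1: Q(1,1)–P(1,2)≠ Q(1,1)–Q(2,1)= P(1,2)–Q(1,3)≠ P(1,2)–Q(2,3)≠ P(1,2)–Q(2,1)≠ Q(1,3)–Q(1,4)= Q(1,3)–Q(2,3)= Q(1,3)–P(2,4)≠ Q(1,4)–P(2,4)≠ Q(1,4)–Q(2,3)= Q(1,7)–P(2,7)≠ Q(1,7)–Q(2,6)=  → 7/12 unlike.
Row 2: Q(2,1)–Q(3,1)= Q(2,1)–Q(3,2)= Q(2,3)–P(2,4)≠ Q(2,3)–P(3,3)≠ Q(2,3)–P(3,4)≠ Q(2,3)–Q(3,2)= P(2,4)–P(3,4)= P(2,4)–P(3,3)= Q(2,6)–P(2,7)≠ Q(2,6)–Q(3,6)= Q(2,6)–Q(3,7)= P(2,7)–Q(3,7)≠ P(2,7)–Q(3,6)≠  → 6/13 unlike.
Row 3: Q(3,1)–Q(3,2)= Q(3,1)–Q(4,1)= Q(3,1)–P(4,2)≠ Q(3,2)–P(3,3)≠ Q(3,2)–P(4,2)≠ Q(3,2)–Q(4,1)= P(3,3)–P(3,4)= P(3,3)–P(4,2)= Q(3,6)–Q(3,7)= Q(3,6)–Q(4,6)= Q(3,6)–Q(4,7)= Q(3,7)–Q(4,7)= Q(3,7)–Q(4,6)=  → 3/13 unlike.
Row 4: Q(4,1)–P(4,2)≠ Q(4,6)–Q(4,7)=  → 1/2 unlike.
Total adjacent occupied pairs: 40; unlike-type pairs: 17.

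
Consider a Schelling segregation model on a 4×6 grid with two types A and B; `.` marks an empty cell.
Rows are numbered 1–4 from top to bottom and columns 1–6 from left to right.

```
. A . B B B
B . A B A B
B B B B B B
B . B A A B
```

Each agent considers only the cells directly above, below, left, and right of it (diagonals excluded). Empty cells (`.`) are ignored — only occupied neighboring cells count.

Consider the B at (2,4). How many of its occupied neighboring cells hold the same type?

2

Occupied neighbors of (2,4): (1,4)=B, (3,4)=B, (2,3)=A, (2,5)=A.
Same type (B): 2 of 4.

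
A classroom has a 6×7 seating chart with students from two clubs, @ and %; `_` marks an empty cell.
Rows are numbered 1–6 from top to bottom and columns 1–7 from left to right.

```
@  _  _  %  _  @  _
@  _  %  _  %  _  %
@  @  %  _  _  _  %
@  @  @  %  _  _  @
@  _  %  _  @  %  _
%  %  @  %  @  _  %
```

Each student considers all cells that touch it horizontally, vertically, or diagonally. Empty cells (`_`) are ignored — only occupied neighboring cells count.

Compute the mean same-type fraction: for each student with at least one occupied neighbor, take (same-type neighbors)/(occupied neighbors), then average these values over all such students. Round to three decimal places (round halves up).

0.538

(1,1)@ 1/1
(1,4)% 2/2
(1,6)@ 0/2
(2,1)@ 3/3
(2,3)% 2/3
(2,5)% 1/2
(2,7)% 1/2
(3,1)@ 4/4
(3,2)@ 5/7
(3,3)% 2/5
(3,7)% 1/2
(4,1)@ 4/4
(4,2)@ 5/7
(4,3)@ 2/5
(4,4)% 2/4
(4,7)@ 0/2
(5,1)@ 2/4
(5,3)% 3/6
(5,5)@ 1/4
(5,6)% 1/4
(6,1)% 1/2
(6,2)% 2/4
(6,3)@ 0/3
(6,4)% 1/4
(6,5)@ 1/3
(6,7)% 1/1
Sum over 26 students: 1/1 + 2/2 + 0/2 + 3/3 + 2/3 + 1/2 + 1/2 + 4/4 + 5/7 + 2/5 + 1/2 + 4/4 + 5/7 + 2/5 + 2/4 + 0/2 + 2/4 + 3/6 + 1/4 + 1/4 + 1/2 + 2/4 + 0/3 + 1/4 + 1/3 + 1/1 = 1957/140; mean = 1957/140 ÷ 26 = 1957/3640 = 0.537637… → 0.538.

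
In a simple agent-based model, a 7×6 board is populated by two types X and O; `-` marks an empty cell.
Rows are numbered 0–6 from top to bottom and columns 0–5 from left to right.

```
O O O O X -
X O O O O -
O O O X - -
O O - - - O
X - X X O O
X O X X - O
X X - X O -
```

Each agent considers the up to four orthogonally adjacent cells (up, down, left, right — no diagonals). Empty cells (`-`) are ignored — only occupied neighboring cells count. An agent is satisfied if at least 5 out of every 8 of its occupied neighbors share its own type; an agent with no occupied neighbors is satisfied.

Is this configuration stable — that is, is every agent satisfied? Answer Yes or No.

No

Row 0: (0,0)O 1/2 unhappy · (0,1)O 3/3 ok · (0,2)O 3/3 ok · (0,3)O 2/3 ok · (0,4)X 0/2 unhappy
Row 1: (1,0)X 0/3 unhappy · (1,1)O 3/4 ok · (1,2)O 4/4 ok · (1,3)O 3/4 ok · (1,4)O 1/2 unhappy
Row 2: (2,0)O 2/3 ok · (2,1)O 4/4 ok · (2,2)O 2/3 ok · (2,3)X 0/2 unhappy
Row 3: (3,0)O 2/3 ok · (3,1)O 2/2 ok · (3,5)O 1/1 ok
Row 4: (4,0)X 1/2 unhappy · (4,2)X 2/2 ok · (4,3)X 2/3 ok · (4,4)O 1/2 unhappy · (4,5)O 3/3 ok
Row 5: (5,0)X 2/3 ok · (5,1)O 0/3 unhappy · (5,2)X 2/3 ok · (5,3)X 3/3 ok · (5,5)O 1/1 ok
Row 6: (6,0)X 2/2 ok · (6,1)X 1/2 unhappy · (6,3)X 1/2 unhappy · (6,4)O 0/1 unhappy
For instance (0,0) has only 1/2 same-type neighbors, below 5/8.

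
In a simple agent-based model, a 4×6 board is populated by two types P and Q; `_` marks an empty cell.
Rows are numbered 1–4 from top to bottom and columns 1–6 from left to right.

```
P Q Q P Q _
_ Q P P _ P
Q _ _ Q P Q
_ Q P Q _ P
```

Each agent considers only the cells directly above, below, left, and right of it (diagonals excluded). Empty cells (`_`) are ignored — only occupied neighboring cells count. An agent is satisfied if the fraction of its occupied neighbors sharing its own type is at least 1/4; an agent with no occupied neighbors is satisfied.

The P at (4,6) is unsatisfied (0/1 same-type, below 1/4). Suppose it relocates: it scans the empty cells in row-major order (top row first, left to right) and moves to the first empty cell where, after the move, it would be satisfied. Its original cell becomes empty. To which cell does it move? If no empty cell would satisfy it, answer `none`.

Vacating (4,6). Empty cells in order:
  (1,6): 1/2 same-type → satisfied — stop here.

(1,6)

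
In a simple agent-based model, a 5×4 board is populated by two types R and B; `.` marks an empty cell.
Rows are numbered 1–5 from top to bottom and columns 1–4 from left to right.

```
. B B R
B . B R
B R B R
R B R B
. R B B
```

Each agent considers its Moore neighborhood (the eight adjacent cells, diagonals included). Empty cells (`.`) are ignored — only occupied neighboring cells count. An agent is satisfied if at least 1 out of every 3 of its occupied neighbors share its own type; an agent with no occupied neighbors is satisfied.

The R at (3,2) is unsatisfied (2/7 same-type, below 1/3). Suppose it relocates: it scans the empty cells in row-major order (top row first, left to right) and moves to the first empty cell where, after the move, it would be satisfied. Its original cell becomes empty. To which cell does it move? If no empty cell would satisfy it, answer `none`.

(5,1)

Vacating (3,2). Empty cells in order:
  (1,1): 0/2 same-type → still unsatisfied.
  (2,2): 0/6 same-type → still unsatisfied.
  (5,1): 2/3 same-type → satisfied — stop here.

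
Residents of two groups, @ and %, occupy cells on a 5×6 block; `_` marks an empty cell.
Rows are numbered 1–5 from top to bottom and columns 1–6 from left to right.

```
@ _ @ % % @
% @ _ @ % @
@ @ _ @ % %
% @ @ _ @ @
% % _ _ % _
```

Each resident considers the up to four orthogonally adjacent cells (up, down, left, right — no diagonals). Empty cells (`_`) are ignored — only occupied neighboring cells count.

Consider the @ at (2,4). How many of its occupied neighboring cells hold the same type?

Occupied neighbors of (2,4): (1,4)=%, (3,4)=@, (2,5)=%.
Same type (@): 1 of 3.

1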